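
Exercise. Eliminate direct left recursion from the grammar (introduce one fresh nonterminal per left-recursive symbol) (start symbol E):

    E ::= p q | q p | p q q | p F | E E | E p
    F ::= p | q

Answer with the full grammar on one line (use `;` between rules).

E ::= p q E' | q p E' | p q q E' | p F E'; F ::= p | q; E' ::= E E' | p E' | eps

E is directly left-recursive.
For E: α = {E, p}, β = {p q, q p, p q q, p F}. Rewrite as E → β E' and E' → α E' | ε.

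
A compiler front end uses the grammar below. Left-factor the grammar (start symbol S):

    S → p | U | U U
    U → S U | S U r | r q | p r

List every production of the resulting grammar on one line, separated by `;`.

S → p | U S'; U → r q | p r | S U U'; S' → epsilon | U; U' → epsilon | r

S has alternatives sharing prefix 'U': factor to S → U S' with S' → ε | U.
U has alternatives sharing prefix 'S U': factor to U → S U U' with U' → ε | r.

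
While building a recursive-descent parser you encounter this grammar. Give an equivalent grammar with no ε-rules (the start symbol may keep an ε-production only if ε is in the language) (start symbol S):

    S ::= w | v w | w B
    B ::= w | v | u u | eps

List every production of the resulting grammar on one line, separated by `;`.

Nullable nonterminals: {B}.
ε ∉ L(G), so no ε-production is kept.

S ::= w | v w | w B; B ::= w | v | u u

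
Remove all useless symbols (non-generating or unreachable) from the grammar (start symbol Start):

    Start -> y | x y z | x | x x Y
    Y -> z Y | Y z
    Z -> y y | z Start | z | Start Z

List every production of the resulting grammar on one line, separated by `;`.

Generating nonterminals: {Start, Z}.
Reachable from Start after that: {Start}.
Removed useless symbols: {Y, Z} and every production mentioning them.

Start -> y | x y z | x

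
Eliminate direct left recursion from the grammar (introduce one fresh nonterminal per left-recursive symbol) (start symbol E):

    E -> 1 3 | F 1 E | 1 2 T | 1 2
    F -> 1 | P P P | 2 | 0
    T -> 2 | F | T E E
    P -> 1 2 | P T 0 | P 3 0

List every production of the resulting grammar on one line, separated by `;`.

Left recursion appears on T, P.
For T: α = {E E}, β = {2, F}. Rewrite as T → β T' and T' → α T' | ε.
For P: α = {T 0, 3 0}, β = {1 2}. Rewrite as P → β P' and P' → α P' | ε.

E -> 1 3 | F 1 E | 1 2 T | 1 2; F -> 1 | P P P | 2 | 0; T -> 2 T' | F T'; P -> 1 2 P'; T' -> E E T' | eps; P' -> T 0 P' | 3 0 P' | eps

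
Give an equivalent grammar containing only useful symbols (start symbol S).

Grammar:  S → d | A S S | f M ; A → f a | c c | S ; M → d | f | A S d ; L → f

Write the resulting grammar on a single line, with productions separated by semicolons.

S → d | A S S | f M; A → f a | c c | S; M → d | f | A S d

Generating nonterminals: {A, L, M, S}.
Reachable from S after that: {A, M, S}.
Removed useless symbols: {L} and every production mentioning them.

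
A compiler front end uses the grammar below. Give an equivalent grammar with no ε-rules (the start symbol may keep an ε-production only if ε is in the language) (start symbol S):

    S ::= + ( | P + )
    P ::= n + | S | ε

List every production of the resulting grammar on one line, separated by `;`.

The nullable symbols are {P}.
ε ∉ L(G), so no ε-production is kept.
Add the nullable-subset variants: S → P + ) gives P + ) | + ).

S ::= + ( | P + ) | + ); P ::= n + | S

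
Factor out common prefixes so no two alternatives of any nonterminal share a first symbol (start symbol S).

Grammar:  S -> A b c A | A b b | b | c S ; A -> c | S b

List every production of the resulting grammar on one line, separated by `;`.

S has alternatives sharing prefix 'A b': factor to S → A b S' with S' → c A | b.

S -> b | c S | A b S'; A -> c | S b; S' -> c A | b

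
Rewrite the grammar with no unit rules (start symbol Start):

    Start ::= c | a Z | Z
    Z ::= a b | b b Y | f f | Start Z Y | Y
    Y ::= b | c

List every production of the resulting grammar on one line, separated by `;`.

Unit pairs: Start ⇒* {Y, Z}; Z ⇒* {Y}.
For every A with A ⇒* B via unit rules, add B's non-unit alternatives to A; then delete every rule of the form X → Y.

Start ::= a b | b b Y | f f | Start Z Y | c | a Z | b; Z ::= a b | b b Y | f f | Start Z Y | b | c; Y ::= b | c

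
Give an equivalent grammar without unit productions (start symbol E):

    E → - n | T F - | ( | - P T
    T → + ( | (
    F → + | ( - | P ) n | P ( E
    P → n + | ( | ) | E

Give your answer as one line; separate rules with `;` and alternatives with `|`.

Unit pairs: P ⇒* {E}.
For each unit pair (A, B), copy every non-unit production of B to A, then drop all unit productions.

E → - n | T F - | ( | - P T; T → + ( | (; F → + | ( - | P ) n | P ( E; P → - n | T F - | ( | - P T | n + | )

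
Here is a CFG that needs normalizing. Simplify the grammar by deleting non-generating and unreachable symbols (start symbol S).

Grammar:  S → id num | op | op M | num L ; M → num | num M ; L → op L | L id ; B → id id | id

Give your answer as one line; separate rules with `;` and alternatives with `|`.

S → id num | op | op M; M → num | num M

Generating nonterminals: {B, M, S}.
Reachable from S after that: {M, S}.
Removed useless symbols: {B, L} and every production mentioning them.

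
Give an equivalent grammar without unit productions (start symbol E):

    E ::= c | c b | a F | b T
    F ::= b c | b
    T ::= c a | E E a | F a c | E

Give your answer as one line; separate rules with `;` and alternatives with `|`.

E ::= c | c b | a F | b T; F ::= b c | b; T ::= c | c b | a F | b T | c a | E E a | F a c

Unit pairs: T ⇒* {E}.
For every A with A ⇒* B via unit rules, add B's non-unit alternatives to A; then delete every rule of the form X → Y.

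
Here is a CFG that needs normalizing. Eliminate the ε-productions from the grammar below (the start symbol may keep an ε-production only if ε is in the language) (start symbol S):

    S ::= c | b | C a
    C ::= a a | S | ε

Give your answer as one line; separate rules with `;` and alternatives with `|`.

The nullable symbols are {C}.
ε ∉ L(G), so no ε-production is kept.
For each production, add variants omitting each subset of nullable occurrences: S → C a gives C a | a.

S ::= c | b | C a | a; C ::= a a | S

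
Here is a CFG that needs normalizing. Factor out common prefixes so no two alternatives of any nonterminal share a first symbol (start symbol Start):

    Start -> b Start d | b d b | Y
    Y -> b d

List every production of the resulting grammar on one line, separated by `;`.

Start has alternatives sharing prefix 'b': factor to Start → b Start1 with Start1 → Start d | d b.

Start -> Y | b Start1; Y -> b d; Start1 -> Start d | d b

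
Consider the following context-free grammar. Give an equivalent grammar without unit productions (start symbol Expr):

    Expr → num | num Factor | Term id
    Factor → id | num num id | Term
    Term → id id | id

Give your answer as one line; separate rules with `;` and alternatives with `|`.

Expr → num | num Factor | Term id; Factor → id id | id | num num id; Term → id id | id

Unit pairs: Factor ⇒* {Term}.
Replace each nonterminal's rules with the union of the non-unit rules of every nonterminal it unit-derives.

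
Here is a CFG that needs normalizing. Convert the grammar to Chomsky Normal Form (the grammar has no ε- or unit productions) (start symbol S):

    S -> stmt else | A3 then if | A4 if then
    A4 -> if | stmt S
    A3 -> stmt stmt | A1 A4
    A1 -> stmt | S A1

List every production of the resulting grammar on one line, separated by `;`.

S -> X1 X2 | A3 Y1 | A4 Y2; A4 -> if | X1 S; A3 -> X1 X1 | A1 A4; A1 -> stmt | S A1; X1 -> stmt; X2 -> else; X3 -> then; X4 -> if; Y1 -> X3 X4; Y2 -> X4 X3

Introduce a nonterminal for each terminal appearing in a rule of length ≥ 2: X1 → stmt, X2 → else, X3 → then, X4 → if.
Binarize each right-hand side of length ≥ 3 by chaining fresh nonterminals (Y1, Y2, …): affected rules were S → A3 X3 X4; S → A4 X4 X3.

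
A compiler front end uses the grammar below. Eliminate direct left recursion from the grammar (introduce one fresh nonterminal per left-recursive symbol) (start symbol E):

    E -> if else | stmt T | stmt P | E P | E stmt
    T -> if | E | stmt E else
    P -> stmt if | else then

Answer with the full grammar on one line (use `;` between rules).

E -> if else E' | stmt T E' | stmt P E'; T -> if | E | stmt E else; P -> stmt if | else then; E' -> P E' | stmt E' | ε

Left recursion appears on E.
For E: α = {P, stmt}, β = {if else, stmt T, stmt P}. Rewrite as E → β E' and E' → α E' | ε.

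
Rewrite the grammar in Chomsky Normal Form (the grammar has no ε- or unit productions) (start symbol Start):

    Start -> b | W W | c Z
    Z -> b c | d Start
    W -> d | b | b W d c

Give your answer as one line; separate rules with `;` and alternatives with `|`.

Introduce a nonterminal for each terminal appearing in a rule of length ≥ 2: X1 → c, X2 → b, X3 → d.
Binarize each right-hand side of length ≥ 3 by chaining fresh nonterminals (Y1, Y2, …): affected rules were W → X2 W X3 X1.

Start -> b | W W | X1 Z; Z -> X2 X1 | X3 Start; W -> d | b | X2 Y1; X1 -> c; X2 -> b; X3 -> d; Y1 -> W Y2; Y2 -> X3 X1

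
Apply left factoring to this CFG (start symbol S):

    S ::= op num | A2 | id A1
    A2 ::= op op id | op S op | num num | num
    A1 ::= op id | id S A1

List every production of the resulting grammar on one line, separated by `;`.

A2 has alternatives sharing prefix 'op': factor to A2 → op A2' with A2' → op id | S op.
A2 has alternatives sharing prefix 'num': factor to A2 → num A2'' with A2'' → num | ε.

S ::= op num | A2 | id A1; A2 ::= op A2' | num A2''; A1 ::= op id | id S A1; A2' ::= op id | S op; A2'' ::= num | ε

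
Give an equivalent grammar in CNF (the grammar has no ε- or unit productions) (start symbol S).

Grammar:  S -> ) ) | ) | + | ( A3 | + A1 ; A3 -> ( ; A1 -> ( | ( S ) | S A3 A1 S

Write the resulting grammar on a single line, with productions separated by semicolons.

S -> X1 X1 | ) | + | X2 A3 | X3 A1; A3 -> (; A1 -> ( | X2 Y1 | S Y2; X1 -> ); X2 -> (; X3 -> +; Y1 -> S X1; Y2 -> A3 Y3; Y3 -> A1 S

Introduce a nonterminal for each terminal appearing in a rule of length ≥ 2: X1 → ), X2 → (, X3 → +.
Binarize each right-hand side of length ≥ 3 by chaining fresh nonterminals (Y1, Y2, …): affected rules were A1 → X2 S X1; A1 → S A3 A1 S.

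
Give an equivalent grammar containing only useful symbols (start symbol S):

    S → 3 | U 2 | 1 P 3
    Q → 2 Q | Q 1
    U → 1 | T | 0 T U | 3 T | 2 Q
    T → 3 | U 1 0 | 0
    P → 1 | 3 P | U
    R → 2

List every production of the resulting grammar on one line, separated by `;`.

Generating nonterminals: {P, R, S, T, U}.
Reachable from S after that: {P, S, T, U}.
Removed useless symbols: {Q, R} and every production mentioning them.

S → 3 | U 2 | 1 P 3; U → 1 | T | 0 T U | 3 T; T → 3 | U 1 0 | 0; P → 1 | 3 P | U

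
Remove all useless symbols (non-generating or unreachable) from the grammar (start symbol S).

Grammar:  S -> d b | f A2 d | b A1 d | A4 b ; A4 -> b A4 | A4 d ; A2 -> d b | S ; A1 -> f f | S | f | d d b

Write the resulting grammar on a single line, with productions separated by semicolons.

S -> d b | f A2 d | b A1 d; A2 -> d b | S; A1 -> f f | S | f | d d b

Generating nonterminals: {A1, A2, S}.
Reachable from S after that: {A1, A2, S}.
Removed useless symbols: {A4} and every production mentioning them.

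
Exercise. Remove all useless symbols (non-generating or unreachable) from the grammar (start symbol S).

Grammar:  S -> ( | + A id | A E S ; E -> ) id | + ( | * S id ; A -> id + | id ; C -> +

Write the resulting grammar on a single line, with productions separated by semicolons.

S -> ( | + A id | A E S; E -> ) id | + ( | * S id; A -> id + | id

Generating nonterminals: {A, C, E, S}.
Reachable from S after that: {A, E, S}.
Removed useless symbols: {C} and every production mentioning them.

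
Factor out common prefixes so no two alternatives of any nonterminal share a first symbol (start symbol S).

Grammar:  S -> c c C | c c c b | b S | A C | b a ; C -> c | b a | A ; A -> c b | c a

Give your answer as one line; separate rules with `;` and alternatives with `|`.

S has alternatives sharing prefix 'c c': factor to S → c c S' with S' → C | c b.
S has alternatives sharing prefix 'b': factor to S → b S'' with S'' → S | a.
A has alternatives sharing prefix 'c': factor to A → c A' with A' → b | a.

S -> A C | c c S' | b S''; C -> c | b a | A; A -> c A'; S' -> C | c b; S'' -> S | a; A' -> b | a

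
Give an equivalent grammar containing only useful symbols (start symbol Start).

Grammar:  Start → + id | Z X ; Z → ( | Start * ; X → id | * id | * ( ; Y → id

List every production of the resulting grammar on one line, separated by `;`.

Start → + id | Z X; Z → ( | Start *; X → id | * id | * (

Generating nonterminals: {Start, X, Y, Z}.
Reachable from Start after that: {Start, X, Z}.
Removed useless symbols: {Y} and every production mentioning them.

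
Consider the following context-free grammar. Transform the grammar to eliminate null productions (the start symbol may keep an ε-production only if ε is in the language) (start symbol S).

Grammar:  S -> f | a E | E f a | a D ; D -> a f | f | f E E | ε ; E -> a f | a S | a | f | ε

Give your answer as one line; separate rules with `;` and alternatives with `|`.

S -> f | a E | a | E f a | f a | a D; D -> a f | f | f E E | f E; E -> a f | a S | a | f

The nullable symbols are {D, E}.
ε ∉ L(G), so no ε-production is kept.
Add the nullable-subset variants: S → a E gives a E | a. S → E f a gives E f a | f a. D → f E E gives f E E | f E.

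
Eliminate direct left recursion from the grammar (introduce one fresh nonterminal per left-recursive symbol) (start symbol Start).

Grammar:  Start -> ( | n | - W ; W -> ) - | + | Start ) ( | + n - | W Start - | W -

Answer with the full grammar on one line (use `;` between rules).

W is directly left-recursive.
For W: α = {Start -, -}, β = {) -, +, Start ) (, + n -}. Rewrite as W → β W1 and W1 → α W1 | ε.

Start -> ( | n | - W; W -> ) - W1 | + W1 | Start ) ( W1 | + n - W1; W1 -> Start - W1 | - W1 | ε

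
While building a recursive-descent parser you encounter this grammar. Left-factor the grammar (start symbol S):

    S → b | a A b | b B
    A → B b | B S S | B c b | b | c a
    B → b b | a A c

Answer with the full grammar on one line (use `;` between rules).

S has alternatives sharing prefix 'b': factor to S → b S' with S' → ε | B.
A has alternatives sharing prefix 'B': factor to A → B A' with A' → b | S S | c b.

S → a A b | b S'; A → b | c a | B A'; B → b b | a A c; S' → eps | B; A' → b | S S | c b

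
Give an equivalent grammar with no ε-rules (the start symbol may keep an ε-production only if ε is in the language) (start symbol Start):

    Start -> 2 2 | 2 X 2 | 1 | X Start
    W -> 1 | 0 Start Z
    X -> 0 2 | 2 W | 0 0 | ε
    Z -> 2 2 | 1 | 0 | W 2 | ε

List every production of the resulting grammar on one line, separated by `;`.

Start -> 2 2 | 2 X 2 | 1 | X Start; W -> 1 | 0 Start Z | 0 Start; X -> 0 2 | 2 W | 0 0; Z -> 2 2 | 1 | 0 | W 2

The nullable symbols are {X, Z}.
ε ∉ L(G), so no ε-production is kept.
Add the nullable-subset variants: W → 0 Start Z gives 0 Start Z | 0 Start.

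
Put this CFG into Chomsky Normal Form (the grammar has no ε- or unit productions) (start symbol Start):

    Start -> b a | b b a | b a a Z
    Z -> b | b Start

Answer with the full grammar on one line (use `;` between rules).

Introduce a nonterminal for each terminal appearing in a rule of length ≥ 2: X1 → b, X2 → a.
Binarize each right-hand side of length ≥ 3 by chaining fresh nonterminals (Y1, Y2, …): affected rules were Start → X1 X1 X2; Start → X1 X2 X2 Z.

Start -> X1 X2 | X1 Y1 | X1 Y2; Z -> b | X1 Start; X1 -> b; X2 -> a; Y1 -> X1 X2; Y2 -> X2 Y3; Y3 -> X2 Z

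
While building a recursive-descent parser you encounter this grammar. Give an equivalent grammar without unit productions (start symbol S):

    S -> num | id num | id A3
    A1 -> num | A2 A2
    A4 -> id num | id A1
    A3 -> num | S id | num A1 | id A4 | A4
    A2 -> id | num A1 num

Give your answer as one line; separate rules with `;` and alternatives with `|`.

S -> num | id num | id A3; A1 -> num | A2 A2; A4 -> id num | id A1; A3 -> id num | id A1 | num | S id | num A1 | id A4; A2 -> id | num A1 num

Unit pairs: A3 ⇒* {A4}.
Replace each nonterminal's rules with the union of the non-unit rules of every nonterminal it unit-derives.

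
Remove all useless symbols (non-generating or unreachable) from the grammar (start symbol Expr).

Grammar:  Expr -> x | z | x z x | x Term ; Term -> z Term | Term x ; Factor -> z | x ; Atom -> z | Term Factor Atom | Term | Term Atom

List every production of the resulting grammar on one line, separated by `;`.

Expr -> x | z | x z x

Generating nonterminals: {Atom, Expr, Factor}.
Reachable from Expr after that: {Expr}.
Removed useless symbols: {Atom, Factor, Term} and every production mentioning them.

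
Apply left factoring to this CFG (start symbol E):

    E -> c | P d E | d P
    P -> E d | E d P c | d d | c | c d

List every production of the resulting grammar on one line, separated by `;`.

P has alternatives sharing prefix 'E d': factor to P → E d P' with P' → ε | P c.
P has alternatives sharing prefix 'c': factor to P → c P'' with P'' → ε | d.

E -> c | P d E | d P; P -> d d | E d P' | c P''; P' -> epsilon | P c; P'' -> epsilon | d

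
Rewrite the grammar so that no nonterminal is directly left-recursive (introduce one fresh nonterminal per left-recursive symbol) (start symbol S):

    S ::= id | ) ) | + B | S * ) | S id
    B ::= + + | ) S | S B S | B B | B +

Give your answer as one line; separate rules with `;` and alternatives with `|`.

Left recursion appears on S, B.
For S: α = {* ), id}, β = {id, ) ), + B}. Rewrite as S → β S' and S' → α S' | ε.
For B: α = {B, +}, β = {+ +, ) S, S B S}. Rewrite as B → β B' and B' → α B' | ε.

S ::= id S' | ) ) S' | + B S'; B ::= + + B' | ) S B' | S B S B'; S' ::= * ) S' | id S' | ε; B' ::= B B' | + B' | ε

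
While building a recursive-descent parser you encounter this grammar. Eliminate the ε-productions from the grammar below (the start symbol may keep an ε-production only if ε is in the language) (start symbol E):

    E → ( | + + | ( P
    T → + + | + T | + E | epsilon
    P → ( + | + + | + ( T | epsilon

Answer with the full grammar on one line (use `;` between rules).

Nullable nonterminals: {P, T}.
ε ∉ L(G), so no ε-production is kept.
Add the nullable-subset variants: T → + T gives + T | +. P → + ( T gives + ( T | + (.

E → ( | + + | ( P; T → + + | + T | + | + E; P → ( + | + + | + ( T | + (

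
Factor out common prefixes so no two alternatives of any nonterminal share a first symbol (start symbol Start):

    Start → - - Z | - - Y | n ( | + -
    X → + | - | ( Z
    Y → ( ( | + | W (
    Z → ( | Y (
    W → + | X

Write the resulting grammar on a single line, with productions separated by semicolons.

Start → n ( | + - | - - Start1; X → + | - | ( Z; Y → ( ( | + | W (; Z → ( | Y (; W → + | X; Start1 → Z | Y

Start has alternatives sharing prefix '- -': factor to Start → - - Start1 with Start1 → Z | Y.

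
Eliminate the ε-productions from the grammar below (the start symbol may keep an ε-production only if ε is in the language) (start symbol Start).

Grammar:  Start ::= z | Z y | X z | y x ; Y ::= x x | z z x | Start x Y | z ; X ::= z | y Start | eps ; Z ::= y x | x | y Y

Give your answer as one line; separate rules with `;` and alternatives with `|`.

Start ::= z | Z y | X z | y x; Y ::= x x | z z x | Start x Y | z; X ::= z | y Start; Z ::= y x | x | y Y

The nullable symbols are {X}.
ε ∉ L(G), so no ε-production is kept.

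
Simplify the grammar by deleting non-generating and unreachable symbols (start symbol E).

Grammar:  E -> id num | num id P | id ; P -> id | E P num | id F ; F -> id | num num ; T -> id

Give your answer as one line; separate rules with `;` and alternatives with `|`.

E -> id num | num id P | id; P -> id | E P num | id F; F -> id | num num

Generating nonterminals: {E, F, P, T}.
Reachable from E after that: {E, F, P}.
Removed useless symbols: {T} and every production mentioning them.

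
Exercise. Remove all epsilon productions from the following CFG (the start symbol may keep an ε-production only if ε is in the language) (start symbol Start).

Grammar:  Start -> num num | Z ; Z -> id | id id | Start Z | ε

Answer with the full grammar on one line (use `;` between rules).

Nullable set = {Start, Z}.
ε ∈ L(G) since Start is nullable, so keep Start → ε.
Expand every rule over subsets of its nullable positions: Z → Start Z gives Start Z | Start.

Start -> num num | Z | ε; Z -> id | id id | Start Z | Start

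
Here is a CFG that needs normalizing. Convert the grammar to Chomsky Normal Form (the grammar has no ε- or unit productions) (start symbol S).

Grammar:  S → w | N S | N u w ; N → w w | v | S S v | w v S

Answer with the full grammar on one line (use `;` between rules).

S → w | N S | N Y1; N → X2 X2 | v | S Y2 | X2 Y3; X1 → u; X2 → w; X3 → v; Y1 → X1 X2; Y2 → S X3; Y3 → X3 S

Introduce a nonterminal for each terminal appearing in a rule of length ≥ 2: X1 → u, X2 → w, X3 → v.
Binarize each right-hand side of length ≥ 3 by chaining fresh nonterminals (Y1, Y2, …): affected rules were S → N X1 X2; N → S S X3; N → X2 X3 S.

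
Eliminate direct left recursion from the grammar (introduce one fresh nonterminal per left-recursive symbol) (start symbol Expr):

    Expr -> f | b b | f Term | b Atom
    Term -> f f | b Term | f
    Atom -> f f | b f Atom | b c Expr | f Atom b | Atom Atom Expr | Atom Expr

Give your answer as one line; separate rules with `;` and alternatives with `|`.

Expr -> f | b b | f Term | b Atom; Term -> f f | b Term | f; Atom -> f f Atom1 | b f Atom Atom1 | b c Expr Atom1 | f Atom b Atom1; Atom1 -> Atom Expr Atom1 | Expr Atom1 | ε

Left recursion appears on Atom.
For Atom: α = {Atom Expr, Expr}, β = {f f, b f Atom, b c Expr, f Atom b}. Rewrite as Atom → β Atom1 and Atom1 → α Atom1 | ε.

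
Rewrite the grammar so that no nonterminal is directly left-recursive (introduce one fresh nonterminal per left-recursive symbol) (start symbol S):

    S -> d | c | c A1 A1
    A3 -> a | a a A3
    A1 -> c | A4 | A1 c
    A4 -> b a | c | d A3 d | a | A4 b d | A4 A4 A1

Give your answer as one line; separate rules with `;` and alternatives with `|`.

Left recursion appears on A1, A4.
For A1: α = {c}, β = {c, A4}. Rewrite as A1 → β A1' and A1' → α A1' | ε.
For A4: α = {b d, A4 A1}, β = {b a, c, d A3 d, a}. Rewrite as A4 → β A4' and A4' → α A4' | ε.

S -> d | c | c A1 A1; A3 -> a | a a A3; A1 -> c A1' | A4 A1'; A4 -> b a A4' | c A4' | d A3 d A4' | a A4'; A1' -> c A1' | eps; A4' -> b d A4' | A4 A1 A4' | eps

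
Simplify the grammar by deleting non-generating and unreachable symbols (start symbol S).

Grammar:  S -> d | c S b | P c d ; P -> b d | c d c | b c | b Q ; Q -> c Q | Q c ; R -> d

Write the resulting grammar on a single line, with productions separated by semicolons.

Generating nonterminals: {P, R, S}.
Reachable from S after that: {P, S}.
Removed useless symbols: {Q, R} and every production mentioning them.

S -> d | c S b | P c d; P -> b d | c d c | b c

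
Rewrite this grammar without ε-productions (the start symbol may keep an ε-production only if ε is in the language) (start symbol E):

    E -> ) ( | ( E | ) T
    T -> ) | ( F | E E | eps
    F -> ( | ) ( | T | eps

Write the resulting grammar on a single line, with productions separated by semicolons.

E -> ) ( | ( E | ) T | ); T -> ) | ( F | ( | E E; F -> ( | ) ( | T

The nullable symbols are {F, T}.
ε ∉ L(G), so no ε-production is kept.
Add the nullable-subset variants: E → ) T gives ) T | ). T → ( F gives ( F | (.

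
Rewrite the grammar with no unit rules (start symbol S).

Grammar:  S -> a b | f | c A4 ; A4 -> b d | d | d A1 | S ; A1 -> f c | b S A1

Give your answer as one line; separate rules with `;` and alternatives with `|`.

S -> a b | f | c A4; A4 -> b d | d | d A1 | a b | f | c A4; A1 -> f c | b S A1

Unit pairs: A4 ⇒* {S}.
For every A with A ⇒* B via unit rules, add B's non-unit alternatives to A; then delete every rule of the form X → Y.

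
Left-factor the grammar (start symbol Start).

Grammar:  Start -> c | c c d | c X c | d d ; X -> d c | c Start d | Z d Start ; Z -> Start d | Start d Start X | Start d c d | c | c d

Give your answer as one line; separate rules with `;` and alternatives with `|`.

Start -> d d | c Start1; X -> d c | c Start d | Z d Start; Z -> Start d Z1 | c Z2; Start1 -> ε | c d | X c; Z1 -> ε | Start X | c d; Z2 -> ε | d

Start has alternatives sharing prefix 'c': factor to Start → c Start1 with Start1 → ε | c d | X c.
Z has alternatives sharing prefix 'Start d': factor to Z → Start d Z1 with Z1 → ε | Start X | c d.
Z has alternatives sharing prefix 'c': factor to Z → c Z2 with Z2 → ε | d.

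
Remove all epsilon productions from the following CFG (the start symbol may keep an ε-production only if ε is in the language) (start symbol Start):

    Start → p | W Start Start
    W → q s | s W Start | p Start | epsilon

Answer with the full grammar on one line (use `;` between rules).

Start → p | W Start Start | Start Start; W → q s | s W Start | s Start | p Start

Nullable set = {W}.
ε ∉ L(G), so no ε-production is kept.
Expand every rule over subsets of its nullable positions: Start → W Start Start gives W Start Start | Start Start. W → s W Start gives s W Start | s Start.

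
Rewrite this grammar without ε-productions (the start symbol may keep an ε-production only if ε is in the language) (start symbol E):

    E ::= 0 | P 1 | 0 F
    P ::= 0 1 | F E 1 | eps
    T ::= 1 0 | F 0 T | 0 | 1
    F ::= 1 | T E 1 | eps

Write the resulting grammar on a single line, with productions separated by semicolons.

Nullable nonterminals: {F, P}.
ε ∉ L(G), so no ε-production is kept.
Expand every rule over subsets of its nullable positions: E → P 1 gives P 1 | 1. P → F E 1 gives F E 1 | E 1. T → F 0 T gives F 0 T | 0 T.

E ::= 0 | P 1 | 1 | 0 F; P ::= 0 1 | F E 1 | E 1; T ::= 1 0 | F 0 T | 0 T | 0 | 1; F ::= 1 | T E 1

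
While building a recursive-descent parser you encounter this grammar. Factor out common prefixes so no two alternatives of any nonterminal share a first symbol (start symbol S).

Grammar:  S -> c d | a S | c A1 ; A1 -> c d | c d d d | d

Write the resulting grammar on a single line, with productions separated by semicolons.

S -> a S | c S'; A1 -> d | c d A1'; S' -> d | A1; A1' -> ε | d d

S has alternatives sharing prefix 'c': factor to S → c S' with S' → d | A1.
A1 has alternatives sharing prefix 'c d': factor to A1 → c d A1' with A1' → ε | d d.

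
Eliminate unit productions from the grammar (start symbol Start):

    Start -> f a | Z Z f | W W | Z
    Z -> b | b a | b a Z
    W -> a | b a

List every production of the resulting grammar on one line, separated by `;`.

Unit pairs: Start ⇒* {Z}.
Replace each nonterminal's rules with the union of the non-unit rules of every nonterminal it unit-derives.

Start -> b | b a | b a Z | f a | Z Z f | W W; Z -> b | b a | b a Z; W -> a | b a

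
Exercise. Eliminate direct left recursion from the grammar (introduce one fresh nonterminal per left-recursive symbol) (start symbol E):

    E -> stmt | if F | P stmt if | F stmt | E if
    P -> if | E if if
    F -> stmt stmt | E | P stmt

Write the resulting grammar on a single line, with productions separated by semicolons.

E -> stmt E' | if F E' | P stmt if E' | F stmt E'; P -> if | E if if; F -> stmt stmt | E | P stmt; E' -> if E' | epsilon

Left recursion appears on E.
For E: α = {if}, β = {stmt, if F, P stmt if, F stmt}. Rewrite as E → β E' and E' → α E' | ε.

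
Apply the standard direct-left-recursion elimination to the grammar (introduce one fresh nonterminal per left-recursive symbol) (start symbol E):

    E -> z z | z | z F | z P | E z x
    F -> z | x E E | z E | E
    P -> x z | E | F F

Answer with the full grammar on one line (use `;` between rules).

E -> z z E' | z E' | z F E' | z P E'; F -> z | x E E | z E | E; P -> x z | E | F F; E' -> z x E' | ε

Left recursion appears on E.
For E: α = {z x}, β = {z z, z, z F, z P}. Rewrite as E → β E' and E' → α E' | ε.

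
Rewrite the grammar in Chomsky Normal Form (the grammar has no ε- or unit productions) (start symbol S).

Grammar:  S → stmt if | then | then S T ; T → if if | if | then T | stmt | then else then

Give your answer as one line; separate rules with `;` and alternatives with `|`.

S → X1 X2 | then | X3 Y1; T → X2 X2 | if | X3 T | stmt | X3 Y2; X1 → stmt; X2 → if; X3 → then; X4 → else; Y1 → S T; Y2 → X4 X3

Introduce a nonterminal for each terminal appearing in a rule of length ≥ 2: X1 → stmt, X2 → if, X3 → then, X4 → else.
Binarize each right-hand side of length ≥ 3 by chaining fresh nonterminals (Y1, Y2, …): affected rules were S → X3 S T; T → X3 X4 X3.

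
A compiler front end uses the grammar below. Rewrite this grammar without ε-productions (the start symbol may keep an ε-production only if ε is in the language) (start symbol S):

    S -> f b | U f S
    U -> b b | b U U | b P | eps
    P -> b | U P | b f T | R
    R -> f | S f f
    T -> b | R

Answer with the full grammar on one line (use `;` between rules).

S -> f b | U f S | f S; U -> b b | b U U | b U | b | b P; P -> b | U P | b f T | R; R -> f | S f f; T -> b | R

Nullable nonterminals: {U}.
ε ∉ L(G), so no ε-production is kept.
For each production, add variants omitting each subset of nullable occurrences: S → U f S gives U f S | f S. U → b U U gives b U U | b U | b.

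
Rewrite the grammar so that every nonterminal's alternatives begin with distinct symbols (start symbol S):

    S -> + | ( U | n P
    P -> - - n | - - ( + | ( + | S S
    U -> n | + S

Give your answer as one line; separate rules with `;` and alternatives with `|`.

P has alternatives sharing prefix '- -': factor to P → - - P' with P' → n | ( +.

S -> + | ( U | n P; P -> ( + | S S | - - P'; U -> n | + S; P' -> n | ( +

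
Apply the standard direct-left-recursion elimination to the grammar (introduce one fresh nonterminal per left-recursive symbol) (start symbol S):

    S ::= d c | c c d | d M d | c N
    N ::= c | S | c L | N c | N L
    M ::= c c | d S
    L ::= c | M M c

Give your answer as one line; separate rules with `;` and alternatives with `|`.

S ::= d c | c c d | d M d | c N; N ::= c N' | S N' | c L N'; M ::= c c | d S; L ::= c | M M c; N' ::= c N' | L N' | eps

Left recursion appears on N.
For N: α = {c, L}, β = {c, S, c L}. Rewrite as N → β N' and N' → α N' | ε.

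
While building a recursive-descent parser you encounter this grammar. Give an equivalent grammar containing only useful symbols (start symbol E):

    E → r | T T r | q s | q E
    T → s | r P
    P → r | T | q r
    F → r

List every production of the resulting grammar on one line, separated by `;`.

Generating nonterminals: {E, F, P, T}.
Reachable from E after that: {E, P, T}.
Removed useless symbols: {F} and every production mentioning them.

E → r | T T r | q s | q E; T → s | r P; P → r | T | q r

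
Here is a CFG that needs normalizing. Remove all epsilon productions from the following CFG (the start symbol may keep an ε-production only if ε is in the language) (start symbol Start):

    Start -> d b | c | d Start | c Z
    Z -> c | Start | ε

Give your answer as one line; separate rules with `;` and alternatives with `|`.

Nullable nonterminals: {Z}.
ε ∉ L(G), so no ε-production is kept.

Start -> d b | c | d Start | c Z; Z -> c | Start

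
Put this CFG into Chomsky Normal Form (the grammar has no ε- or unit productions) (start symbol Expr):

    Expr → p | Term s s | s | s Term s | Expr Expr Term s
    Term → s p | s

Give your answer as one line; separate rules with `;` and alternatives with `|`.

Introduce a nonterminal for each terminal appearing in a rule of length ≥ 2: X1 → s, X2 → p.
Binarize each right-hand side of length ≥ 3 by chaining fresh nonterminals (Y1, Y2, …): affected rules were Expr → Term X1 X1; Expr → X1 Term X1; Expr → Expr Expr Term X1.

Expr → p | Term Y1 | s | X1 Y2 | Expr Y3; Term → X1 X2 | s; X1 → s; X2 → p; Y1 → X1 X1; Y2 → Term X1; Y3 → Expr Y4; Y4 → Term X1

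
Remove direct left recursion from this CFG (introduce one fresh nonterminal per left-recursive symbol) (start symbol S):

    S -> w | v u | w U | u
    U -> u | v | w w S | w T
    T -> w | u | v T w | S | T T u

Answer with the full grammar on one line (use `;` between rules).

Directly left-recursive nonterminal: T.
For T: α = {T u}, β = {w, u, v T w, S}. Rewrite as T → β T' and T' → α T' | ε.

S -> w | v u | w U | u; U -> u | v | w w S | w T; T -> w T' | u T' | v T w T' | S T'; T' -> T u T' | ε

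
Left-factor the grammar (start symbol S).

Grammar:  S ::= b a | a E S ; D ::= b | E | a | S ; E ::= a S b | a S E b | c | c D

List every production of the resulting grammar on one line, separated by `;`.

S ::= b a | a E S; D ::= b | E | a | S; E ::= a S E' | c E''; E' ::= b | E b; E'' ::= epsilon | D

E has alternatives sharing prefix 'a S': factor to E → a S E' with E' → b | E b.
E has alternatives sharing prefix 'c': factor to E → c E'' with E'' → ε | D.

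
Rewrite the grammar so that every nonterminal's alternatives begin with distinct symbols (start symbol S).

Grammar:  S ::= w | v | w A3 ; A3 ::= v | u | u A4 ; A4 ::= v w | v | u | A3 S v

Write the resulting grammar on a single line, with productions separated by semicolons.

S ::= v | w S'; A3 ::= v | u A3'; A4 ::= u | A3 S v | v A4'; S' ::= ε | A3; A3' ::= ε | A4; A4' ::= w | ε

S has alternatives sharing prefix 'w': factor to S → w S' with S' → ε | A3.
A3 has alternatives sharing prefix 'u': factor to A3 → u A3' with A3' → ε | A4.
A4 has alternatives sharing prefix 'v': factor to A4 → v A4' with A4' → w | ε.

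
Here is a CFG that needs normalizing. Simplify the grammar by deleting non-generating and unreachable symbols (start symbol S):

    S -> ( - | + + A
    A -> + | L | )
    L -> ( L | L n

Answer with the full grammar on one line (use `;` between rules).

S -> ( - | + + A; A -> + | )

Generating nonterminals: {A, S}.
Reachable from S after that: {A, S}.
Removed useless symbols: {L} and every production mentioning them.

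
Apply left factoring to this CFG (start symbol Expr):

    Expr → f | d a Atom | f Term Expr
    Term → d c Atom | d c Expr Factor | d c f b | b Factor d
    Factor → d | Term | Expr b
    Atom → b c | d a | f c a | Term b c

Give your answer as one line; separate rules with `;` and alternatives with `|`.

Expr has alternatives sharing prefix 'f': factor to Expr → f Expr1 with Expr1 → ε | Term Expr.
Term has alternatives sharing prefix 'd c': factor to Term → d c Term1 with Term1 → Atom | Expr Factor | f b.

Expr → d a Atom | f Expr1; Term → b Factor d | d c Term1; Factor → d | Term | Expr b; Atom → b c | d a | f c a | Term b c; Expr1 → ε | Term Expr; Term1 → Atom | Expr Factor | f b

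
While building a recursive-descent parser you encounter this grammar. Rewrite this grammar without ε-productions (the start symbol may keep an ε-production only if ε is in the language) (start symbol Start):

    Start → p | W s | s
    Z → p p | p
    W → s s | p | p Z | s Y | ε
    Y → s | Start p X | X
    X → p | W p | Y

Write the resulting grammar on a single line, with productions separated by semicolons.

The nullable symbols are {W}.
ε ∉ L(G), so no ε-production is kept.
Expand every rule over subsets of its nullable positions: Start → W s gives W s | s.

Start → p | W s | s; Z → p p | p; W → s s | p | p Z | s Y; Y → s | Start p X | X; X → p | W p | Y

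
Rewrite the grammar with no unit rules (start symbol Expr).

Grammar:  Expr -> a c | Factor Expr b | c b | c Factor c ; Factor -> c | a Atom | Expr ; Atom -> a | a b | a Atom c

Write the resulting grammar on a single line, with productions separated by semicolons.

Expr -> a c | Factor Expr b | c b | c Factor c; Factor -> c | a Atom | a c | Factor Expr b | c b | c Factor c; Atom -> a | a b | a Atom c

Unit pairs: Factor ⇒* {Expr}.
For every A with A ⇒* B via unit rules, add B's non-unit alternatives to A; then delete every rule of the form X → Y.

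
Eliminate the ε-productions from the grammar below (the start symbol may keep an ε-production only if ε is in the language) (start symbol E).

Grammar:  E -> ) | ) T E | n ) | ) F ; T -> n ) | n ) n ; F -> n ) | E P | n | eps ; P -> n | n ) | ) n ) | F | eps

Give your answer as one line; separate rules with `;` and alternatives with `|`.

E -> ) | ) T E | n ) | ) F; T -> n ) | n ) n; F -> n ) | E P | E | n; P -> n | n ) | ) n ) | F

Nullable set = {F, P}.
ε ∉ L(G), so no ε-production is kept.
For each production, add variants omitting each subset of nullable occurrences: F → E P gives E P | E.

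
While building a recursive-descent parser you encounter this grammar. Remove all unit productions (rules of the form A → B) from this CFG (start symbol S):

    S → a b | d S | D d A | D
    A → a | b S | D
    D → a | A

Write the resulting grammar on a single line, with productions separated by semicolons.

Unit pairs: A ⇒* {D}; D ⇒* {A}; S ⇒* {A, D}.
For each unit pair (A, B), copy every non-unit production of B to A, then drop all unit productions.

S → a | a b | d S | D d A | b S; A → a | b S; D → a | b S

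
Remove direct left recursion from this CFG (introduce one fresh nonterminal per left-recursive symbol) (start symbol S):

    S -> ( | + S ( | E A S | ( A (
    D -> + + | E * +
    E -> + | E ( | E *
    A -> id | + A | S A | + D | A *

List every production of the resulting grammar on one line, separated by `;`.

Left recursion appears on E, A.
For E: α = {(, *}, β = {+}. Rewrite as E → β E' and E' → α E' | ε.
For A: α = {*}, β = {id, + A, S A, + D}. Rewrite as A → β A' and A' → α A' | ε.

S -> ( | + S ( | E A S | ( A (; D -> + + | E * +; E -> + E'; A -> id A' | + A A' | S A A' | + D A'; E' -> ( E' | * E' | ε; A' -> * A' | ε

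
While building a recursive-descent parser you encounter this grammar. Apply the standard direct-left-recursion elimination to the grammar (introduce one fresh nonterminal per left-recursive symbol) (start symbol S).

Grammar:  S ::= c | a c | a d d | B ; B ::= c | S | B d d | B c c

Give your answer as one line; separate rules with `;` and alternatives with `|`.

S ::= c | a c | a d d | B; B ::= c B' | S B'; B' ::= d d B' | c c B' | ε

Directly left-recursive nonterminal: B.
For B: α = {d d, c c}, β = {c, S}. Rewrite as B → β B' and B' → α B' | ε.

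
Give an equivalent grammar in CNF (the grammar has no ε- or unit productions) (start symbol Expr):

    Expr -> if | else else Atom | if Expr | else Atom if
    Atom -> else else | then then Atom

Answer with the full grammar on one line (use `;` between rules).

Introduce a nonterminal for each terminal appearing in a rule of length ≥ 2: X1 → else, X2 → if, X3 → then.
Binarize each right-hand side of length ≥ 3 by chaining fresh nonterminals (Y1, Y2, …): affected rules were Expr → X1 X1 Atom; Expr → X1 Atom X2; Atom → X3 X3 Atom.

Expr -> if | X1 Y1 | X2 Expr | X1 Y2; Atom -> X1 X1 | X3 Y3; X1 -> else; X2 -> if; X3 -> then; Y1 -> X1 Atom; Y2 -> Atom X2; Y3 -> X3 Atom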